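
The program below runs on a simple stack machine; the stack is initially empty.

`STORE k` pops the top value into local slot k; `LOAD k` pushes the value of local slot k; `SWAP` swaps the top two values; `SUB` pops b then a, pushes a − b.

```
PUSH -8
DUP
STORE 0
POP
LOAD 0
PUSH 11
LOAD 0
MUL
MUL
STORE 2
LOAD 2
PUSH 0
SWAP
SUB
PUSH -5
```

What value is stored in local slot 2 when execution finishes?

PUSH -8 → [-8]
DUP     → [-8, -8]
STORE 0 → [-8]
POP     → []
LOAD 0  → [-8]
PUSH 11 → [-8, 11]
LOAD 0  → [-8, 11, -8]
MUL     → [-8, -88]
MUL     → [704]
STORE 2 → []
LOAD 2  → [704]
PUSH 0  → [704, 0]
SWAP    → [0, 704]
SUB     → [-704]
PUSH -5 → [-704, -5]

704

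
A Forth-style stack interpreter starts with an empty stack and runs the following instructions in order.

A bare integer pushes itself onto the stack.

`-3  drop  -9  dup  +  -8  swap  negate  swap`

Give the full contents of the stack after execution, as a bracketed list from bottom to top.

-3     -> [-3]
drop   -> []
-9     -> [-9]
dup    -> [-9, -9]
+      -> [-18]
-8     -> [-18, -8]
swap   -> [-8, -18]
negate -> [-8, 18]
swap   -> [18, -8]

[18, -8]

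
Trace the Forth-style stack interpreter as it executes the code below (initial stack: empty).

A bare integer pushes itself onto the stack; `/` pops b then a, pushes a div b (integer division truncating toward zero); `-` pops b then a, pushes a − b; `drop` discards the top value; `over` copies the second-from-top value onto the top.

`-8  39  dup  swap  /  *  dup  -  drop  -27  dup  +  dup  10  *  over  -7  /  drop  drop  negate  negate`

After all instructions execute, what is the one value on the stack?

-8     -> -8
39     -> -8 39
dup    -> -8 39 39
swap   -> -8 39 39
/      -> -8 1
*      -> -8
dup    -> -8 -8
-      -> 0
drop   -> (empty)
-27    -> -27
dup    -> -27 -27
+      -> -54
dup    -> -54 -54
10     -> -54 -54 10
*      -> -54 -540
over   -> -54 -540 -54
-7     -> -54 -540 -54 -7
/      -> -54 -540 7
drop   -> -54 -540
drop   -> -54
negate -> 54
negate -> -54

-54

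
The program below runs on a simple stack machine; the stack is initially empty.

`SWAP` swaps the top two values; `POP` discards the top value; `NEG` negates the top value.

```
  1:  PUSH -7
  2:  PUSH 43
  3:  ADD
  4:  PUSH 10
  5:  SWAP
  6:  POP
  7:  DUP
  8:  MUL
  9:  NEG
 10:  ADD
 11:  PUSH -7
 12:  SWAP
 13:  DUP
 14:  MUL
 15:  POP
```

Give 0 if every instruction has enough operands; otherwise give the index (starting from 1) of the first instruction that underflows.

10

PUSH -7 : [-7]
PUSH 43 : [-7, 43]
ADD     : [36]
PUSH 10 : [36, 10]
SWAP    : [10, 36]
POP     : [10]
DUP     : [10, 10]
MUL     : [100]
NEG     : [-100]
ADD  — needs 2 operands, stack has 1 → underflow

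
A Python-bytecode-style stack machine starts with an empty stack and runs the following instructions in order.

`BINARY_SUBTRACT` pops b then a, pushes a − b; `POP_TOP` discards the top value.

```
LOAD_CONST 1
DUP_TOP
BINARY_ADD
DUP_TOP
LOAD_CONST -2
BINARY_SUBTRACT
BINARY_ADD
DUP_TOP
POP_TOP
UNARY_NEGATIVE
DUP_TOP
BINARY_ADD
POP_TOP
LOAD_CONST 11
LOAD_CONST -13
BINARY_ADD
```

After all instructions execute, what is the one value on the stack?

-2

LOAD_CONST 1    : 1
DUP_TOP         : 1 1
BINARY_ADD      : 2
DUP_TOP         : 2 2
LOAD_CONST -2   : 2 2 -2
BINARY_SUBTRACT : 2 4
BINARY_ADD      : 6
DUP_TOP         : 6 6
POP_TOP         : 6
UNARY_NEGATIVE  : -6
DUP_TOP         : -6 -6
BINARY_ADD      : -12
POP_TOP         : (empty)
LOAD_CONST 11   : 11
LOAD_CONST -13  : 11 -13
BINARY_ADD      : -2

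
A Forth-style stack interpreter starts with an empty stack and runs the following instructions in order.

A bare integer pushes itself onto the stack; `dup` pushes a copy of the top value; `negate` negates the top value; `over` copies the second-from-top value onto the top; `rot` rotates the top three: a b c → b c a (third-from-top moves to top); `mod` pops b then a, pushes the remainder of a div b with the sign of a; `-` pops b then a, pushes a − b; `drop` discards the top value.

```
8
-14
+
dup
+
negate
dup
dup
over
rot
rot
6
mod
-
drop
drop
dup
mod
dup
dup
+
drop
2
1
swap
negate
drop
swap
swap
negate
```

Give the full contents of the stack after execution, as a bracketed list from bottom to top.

[0, -1]

8       8
-14     8 -14
+       -6
dup     -6 -6
+       -12
negate  12
dup     12 12
dup     12 12 12
over    12 12 12 12
rot     12 12 12 12
rot     12 12 12 12
6       12 12 12 12 6
mod     12 12 12 0
-       12 12 12
drop    12 12
drop    12
dup     12 12
mod     0
dup     0 0
dup     0 0 0
+       0 0
drop    0
2       0 2
1       0 2 1
swap    0 1 2
negate  0 1 -2
drop    0 1
swap    1 0
swap    0 1
negate  0 -1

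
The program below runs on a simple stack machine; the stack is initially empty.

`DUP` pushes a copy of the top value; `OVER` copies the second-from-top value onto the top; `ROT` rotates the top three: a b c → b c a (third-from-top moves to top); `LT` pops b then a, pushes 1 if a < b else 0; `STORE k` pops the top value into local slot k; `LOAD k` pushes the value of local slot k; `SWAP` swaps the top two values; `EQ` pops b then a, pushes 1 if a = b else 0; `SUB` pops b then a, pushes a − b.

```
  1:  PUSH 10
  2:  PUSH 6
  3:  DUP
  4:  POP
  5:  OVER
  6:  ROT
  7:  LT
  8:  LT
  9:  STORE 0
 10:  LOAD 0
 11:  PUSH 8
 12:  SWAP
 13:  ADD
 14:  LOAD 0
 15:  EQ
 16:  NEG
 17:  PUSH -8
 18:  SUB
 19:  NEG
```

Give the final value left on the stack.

-8

PUSH 10 -> [10]
PUSH 6  -> [10, 6]
DUP     -> [10, 6, 6]
POP     -> [10, 6]
OVER    -> [10, 6, 10]
ROT     -> [6, 10, 10]
LT      -> [6, 0]
LT      -> [0]
STORE 0 -> []
LOAD 0  -> [0]
PUSH 8  -> [0, 8]
SWAP    -> [8, 0]
ADD     -> [8]
LOAD 0  -> [8, 0]
EQ      -> [0]
NEG     -> [0]
PUSH -8 -> [0, -8]
SUB     -> [8]
NEG     -> [-8]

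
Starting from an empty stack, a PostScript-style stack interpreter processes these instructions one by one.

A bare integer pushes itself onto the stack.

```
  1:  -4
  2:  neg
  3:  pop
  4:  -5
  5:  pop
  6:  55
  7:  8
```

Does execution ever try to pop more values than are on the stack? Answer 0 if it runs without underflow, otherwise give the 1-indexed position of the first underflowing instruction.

0

-4   -4
neg  4
pop  (empty)
-5   -5
pop  (empty)
55   55
8    55 8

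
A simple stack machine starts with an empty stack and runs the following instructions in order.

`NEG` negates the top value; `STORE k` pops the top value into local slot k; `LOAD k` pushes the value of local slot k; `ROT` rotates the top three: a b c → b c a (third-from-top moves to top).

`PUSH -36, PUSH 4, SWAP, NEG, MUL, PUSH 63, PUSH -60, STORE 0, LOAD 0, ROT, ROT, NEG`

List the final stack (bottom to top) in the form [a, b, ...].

PUSH -36  [-36]
PUSH 4    [-36, 4]
SWAP      [4, -36]
NEG       [4, 36]
MUL       [144]
PUSH 63   [144, 63]
PUSH -60  [144, 63, -60]
STORE 0   [144, 63]
LOAD 0    [144, 63, -60]
ROT       [63, -60, 144]
ROT       [-60, 144, 63]
NEG       [-60, 144, -63]

[-60, 144, -63]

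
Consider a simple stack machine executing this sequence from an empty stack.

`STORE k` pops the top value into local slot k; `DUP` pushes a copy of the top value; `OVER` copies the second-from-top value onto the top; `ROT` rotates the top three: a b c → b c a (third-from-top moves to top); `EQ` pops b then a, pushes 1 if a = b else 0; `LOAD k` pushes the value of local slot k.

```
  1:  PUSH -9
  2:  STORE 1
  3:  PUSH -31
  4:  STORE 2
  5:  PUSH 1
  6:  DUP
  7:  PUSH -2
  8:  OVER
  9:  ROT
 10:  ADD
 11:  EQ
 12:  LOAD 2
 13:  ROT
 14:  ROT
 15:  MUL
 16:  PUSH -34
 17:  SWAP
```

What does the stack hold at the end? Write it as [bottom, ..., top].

[-31, -34, 0]

PUSH -9  → [-9]
STORE 1  → []
PUSH -31 → [-31]
STORE 2  → []
PUSH 1   → [1]
DUP      → [1, 1]
PUSH -2  → [1, 1, -2]
OVER     → [1, 1, -2, 1]
ROT      → [1, -2, 1, 1]
ADD      → [1, -2, 2]
EQ       → [1, 0]
LOAD 2   → [1, 0, -31]
ROT      → [0, -31, 1]
ROT      → [-31, 1, 0]
MUL      → [-31, 0]
PUSH -34 → [-31, 0, -34]
SWAP     → [-31, -34, 0]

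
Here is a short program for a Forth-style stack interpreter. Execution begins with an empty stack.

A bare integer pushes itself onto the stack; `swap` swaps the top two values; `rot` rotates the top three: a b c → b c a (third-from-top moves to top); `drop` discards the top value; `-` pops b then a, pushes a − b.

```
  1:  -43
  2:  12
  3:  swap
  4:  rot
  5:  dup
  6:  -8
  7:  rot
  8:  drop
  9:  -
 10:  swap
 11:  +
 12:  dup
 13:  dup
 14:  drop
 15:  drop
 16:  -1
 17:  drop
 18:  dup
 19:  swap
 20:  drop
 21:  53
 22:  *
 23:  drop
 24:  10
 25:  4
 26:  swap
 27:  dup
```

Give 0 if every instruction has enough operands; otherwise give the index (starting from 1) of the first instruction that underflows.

-43  -> [-43]
12   -> [-43, 12]
swap -> [12, -43]
rot  — needs 3 operands, stack has 2 → underflow

4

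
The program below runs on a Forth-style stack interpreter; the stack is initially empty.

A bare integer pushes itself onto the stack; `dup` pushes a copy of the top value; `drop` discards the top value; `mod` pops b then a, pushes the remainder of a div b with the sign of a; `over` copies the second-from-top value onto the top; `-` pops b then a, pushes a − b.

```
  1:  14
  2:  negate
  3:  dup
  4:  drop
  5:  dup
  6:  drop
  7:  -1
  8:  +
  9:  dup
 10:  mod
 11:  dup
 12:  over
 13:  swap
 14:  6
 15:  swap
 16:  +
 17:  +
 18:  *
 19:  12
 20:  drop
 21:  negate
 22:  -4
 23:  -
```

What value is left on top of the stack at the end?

14     : [14]
negate : [-14]
dup    : [-14, -14]
drop   : [-14]
dup    : [-14, -14]
drop   : [-14]
-1     : [-14, -1]
+      : [-15]
dup    : [-15, -15]
mod    : [0]
dup    : [0, 0]
over   : [0, 0, 0]
swap   : [0, 0, 0]
6      : [0, 0, 0, 6]
swap   : [0, 0, 6, 0]
+      : [0, 0, 6]
+      : [0, 6]
*      : [0]
12     : [0, 12]
drop   : [0]
negate : [0]
-4     : [0, -4]
-      : [4]

4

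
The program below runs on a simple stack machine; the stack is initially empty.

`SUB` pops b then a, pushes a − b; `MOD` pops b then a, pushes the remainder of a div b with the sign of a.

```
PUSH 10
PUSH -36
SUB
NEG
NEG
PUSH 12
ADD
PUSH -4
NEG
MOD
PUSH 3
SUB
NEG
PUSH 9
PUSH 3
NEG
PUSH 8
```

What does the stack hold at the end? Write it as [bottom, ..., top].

[1, 9, -3, 8]

PUSH 10   10
PUSH -36  10 -36
SUB       46
NEG       -46
NEG       46
PUSH 12   46 12
ADD       58
PUSH -4   58 -4
NEG       58 4
MOD       2
PUSH 3    2 3
SUB       -1
NEG       1
PUSH 9    1 9
PUSH 3    1 9 3
NEG       1 9 -3
PUSH 8    1 9 -3 8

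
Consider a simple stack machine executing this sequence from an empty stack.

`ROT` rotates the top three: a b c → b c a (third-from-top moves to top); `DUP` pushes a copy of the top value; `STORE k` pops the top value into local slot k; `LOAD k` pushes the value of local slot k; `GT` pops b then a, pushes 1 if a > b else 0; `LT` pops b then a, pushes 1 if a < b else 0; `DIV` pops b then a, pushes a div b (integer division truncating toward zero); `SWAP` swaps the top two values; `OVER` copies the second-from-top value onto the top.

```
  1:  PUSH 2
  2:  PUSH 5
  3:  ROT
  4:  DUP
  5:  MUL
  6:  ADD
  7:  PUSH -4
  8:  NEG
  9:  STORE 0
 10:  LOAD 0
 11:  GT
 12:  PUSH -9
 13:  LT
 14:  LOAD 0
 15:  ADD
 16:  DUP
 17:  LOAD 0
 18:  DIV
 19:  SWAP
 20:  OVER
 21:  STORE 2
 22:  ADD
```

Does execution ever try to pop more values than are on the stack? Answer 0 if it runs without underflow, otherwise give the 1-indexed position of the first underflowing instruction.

3

PUSH 2 → [2]
PUSH 5 → [2, 5]
ROT  — needs 3 operands, stack has 2 → underflow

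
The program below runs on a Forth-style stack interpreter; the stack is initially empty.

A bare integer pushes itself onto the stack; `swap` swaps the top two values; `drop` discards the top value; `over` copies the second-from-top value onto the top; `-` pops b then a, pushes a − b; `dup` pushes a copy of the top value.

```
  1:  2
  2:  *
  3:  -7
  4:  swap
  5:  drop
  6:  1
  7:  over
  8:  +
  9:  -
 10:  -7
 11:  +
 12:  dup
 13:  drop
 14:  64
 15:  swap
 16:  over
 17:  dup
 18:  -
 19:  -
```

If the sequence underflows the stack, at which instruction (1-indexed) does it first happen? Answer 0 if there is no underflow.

2 → [2]
*  — needs 2 operands, stack has 1 → underflow

2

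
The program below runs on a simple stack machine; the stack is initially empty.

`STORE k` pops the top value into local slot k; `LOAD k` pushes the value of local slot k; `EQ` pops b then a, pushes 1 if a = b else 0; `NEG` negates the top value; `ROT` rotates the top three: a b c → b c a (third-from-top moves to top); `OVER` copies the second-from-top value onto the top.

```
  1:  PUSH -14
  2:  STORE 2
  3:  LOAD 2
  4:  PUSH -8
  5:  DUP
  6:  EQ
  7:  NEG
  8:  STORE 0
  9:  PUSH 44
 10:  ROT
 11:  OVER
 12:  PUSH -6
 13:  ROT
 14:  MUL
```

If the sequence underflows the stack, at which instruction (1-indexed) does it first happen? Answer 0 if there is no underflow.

10

PUSH -14 → [-14]
STORE 2  → []
LOAD 2   → [-14]
PUSH -8  → [-14, -8]
DUP      → [-14, -8, -8]
EQ       → [-14, 1]
NEG      → [-14, -1]
STORE 0  → [-14]
PUSH 44  → [-14, 44]
ROT  — needs 3 operands, stack has 2 → underflow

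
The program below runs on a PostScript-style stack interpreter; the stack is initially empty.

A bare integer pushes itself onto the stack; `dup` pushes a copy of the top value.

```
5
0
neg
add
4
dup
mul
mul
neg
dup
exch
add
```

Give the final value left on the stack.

5    → 5
0    → 5 0
neg  → 5 0
add  → 5
4    → 5 4
dup  → 5 4 4
mul  → 5 16
mul  → 80
neg  → -80
dup  → -80 -80
exch → -80 -80
add  → -160

-160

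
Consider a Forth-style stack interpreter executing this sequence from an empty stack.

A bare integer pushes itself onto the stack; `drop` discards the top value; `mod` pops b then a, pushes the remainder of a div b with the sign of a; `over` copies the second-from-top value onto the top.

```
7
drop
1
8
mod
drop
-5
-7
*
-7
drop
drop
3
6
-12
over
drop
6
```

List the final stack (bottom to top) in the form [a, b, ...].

7    : [7]
drop : []
1    : [1]
8    : [1, 8]
mod  : [1]
drop : []
-5   : [-5]
-7   : [-5, -7]
*    : [35]
-7   : [35, -7]
drop : [35]
drop : []
3    : [3]
6    : [3, 6]
-12  : [3, 6, -12]
over : [3, 6, -12, 6]
drop : [3, 6, -12]
6    : [3, 6, -12, 6]

[3, 6, -12, 6]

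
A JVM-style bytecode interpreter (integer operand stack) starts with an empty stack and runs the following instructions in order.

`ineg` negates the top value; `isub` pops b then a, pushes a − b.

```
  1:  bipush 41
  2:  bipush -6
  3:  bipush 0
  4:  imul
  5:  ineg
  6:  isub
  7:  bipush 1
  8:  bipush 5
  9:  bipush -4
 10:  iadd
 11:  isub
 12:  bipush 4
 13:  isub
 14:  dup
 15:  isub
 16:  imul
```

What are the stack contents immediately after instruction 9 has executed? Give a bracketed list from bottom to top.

[41, 1, 5, -4]

bipush 41 : [41]
bipush -6 : [41, -6]
bipush 0  : [41, -6, 0]
imul      : [41, 0]
ineg      : [41, 0]
isub      : [41]
bipush 1  : [41, 1]
bipush 5  : [41, 1, 5]
bipush -4 : [41, 1, 5, -4]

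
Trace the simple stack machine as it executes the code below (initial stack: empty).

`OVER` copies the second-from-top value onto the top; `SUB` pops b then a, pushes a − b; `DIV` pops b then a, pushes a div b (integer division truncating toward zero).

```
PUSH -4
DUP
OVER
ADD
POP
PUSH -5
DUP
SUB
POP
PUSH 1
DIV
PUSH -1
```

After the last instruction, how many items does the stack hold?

2

PUSH -4 -> -4
DUP     -> -4 -4
OVER    -> -4 -4 -4
ADD     -> -4 -8
POP     -> -4
PUSH -5 -> -4 -5
DUP     -> -4 -5 -5
SUB     -> -4 0
POP     -> -4
PUSH 1  -> -4 1
DIV     -> -4
PUSH -1 -> -4 -1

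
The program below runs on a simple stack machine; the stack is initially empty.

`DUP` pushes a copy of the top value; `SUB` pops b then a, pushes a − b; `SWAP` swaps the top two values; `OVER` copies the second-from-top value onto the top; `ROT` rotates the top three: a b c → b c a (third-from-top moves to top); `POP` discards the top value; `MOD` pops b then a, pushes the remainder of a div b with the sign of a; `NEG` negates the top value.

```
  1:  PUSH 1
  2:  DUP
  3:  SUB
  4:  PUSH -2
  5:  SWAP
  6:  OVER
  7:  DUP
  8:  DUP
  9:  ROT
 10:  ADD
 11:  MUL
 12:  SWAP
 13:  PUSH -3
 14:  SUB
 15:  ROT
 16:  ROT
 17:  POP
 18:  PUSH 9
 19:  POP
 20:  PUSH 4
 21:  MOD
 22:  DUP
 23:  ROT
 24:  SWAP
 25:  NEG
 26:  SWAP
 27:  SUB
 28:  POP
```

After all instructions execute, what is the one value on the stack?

PUSH 1  → [1]
DUP     → [1, 1]
SUB     → [0]
PUSH -2 → [0, -2]
SWAP    → [-2, 0]
OVER    → [-2, 0, -2]
DUP     → [-2, 0, -2, -2]
DUP     → [-2, 0, -2, -2, -2]
ROT     → [-2, 0, -2, -2, -2]
ADD     → [-2, 0, -2, -4]
MUL     → [-2, 0, 8]
SWAP    → [-2, 8, 0]
PUSH -3 → [-2, 8, 0, -3]
SUB     → [-2, 8, 3]
ROT     → [8, 3, -2]
ROT     → [3, -2, 8]
POP     → [3, -2]
PUSH 9  → [3, -2, 9]
POP     → [3, -2]
PUSH 4  → [3, -2, 4]
MOD     → [3, -2]
DUP     → [3, -2, -2]
ROT     → [-2, -2, 3]
SWAP    → [-2, 3, -2]
NEG     → [-2, 3, 2]
SWAP    → [-2, 2, 3]
SUB     → [-2, -1]
POP     → [-2]

-2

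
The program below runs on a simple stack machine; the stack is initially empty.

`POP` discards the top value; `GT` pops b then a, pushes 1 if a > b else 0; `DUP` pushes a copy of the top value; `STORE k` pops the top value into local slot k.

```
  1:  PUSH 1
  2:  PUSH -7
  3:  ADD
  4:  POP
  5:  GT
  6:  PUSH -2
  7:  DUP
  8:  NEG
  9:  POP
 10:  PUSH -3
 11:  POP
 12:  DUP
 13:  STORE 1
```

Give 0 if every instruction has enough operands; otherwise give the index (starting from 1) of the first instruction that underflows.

5

PUSH 1  : [1]
PUSH -7 : [1, -7]
ADD     : [-6]
POP     : []
GT  — needs 2 operands, stack has 0 → underflow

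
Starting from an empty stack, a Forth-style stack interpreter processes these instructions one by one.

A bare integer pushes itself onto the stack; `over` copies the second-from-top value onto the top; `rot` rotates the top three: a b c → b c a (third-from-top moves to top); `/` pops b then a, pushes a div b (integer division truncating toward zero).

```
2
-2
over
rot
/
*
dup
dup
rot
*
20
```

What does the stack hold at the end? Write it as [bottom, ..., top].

[-2, 4, 20]

2    → 2
-2   → 2 -2
over → 2 -2 2
rot  → -2 2 2
/    → -2 1
*    → -2
dup  → -2 -2
dup  → -2 -2 -2
rot  → -2 -2 -2
*    → -2 4
20   → -2 4 20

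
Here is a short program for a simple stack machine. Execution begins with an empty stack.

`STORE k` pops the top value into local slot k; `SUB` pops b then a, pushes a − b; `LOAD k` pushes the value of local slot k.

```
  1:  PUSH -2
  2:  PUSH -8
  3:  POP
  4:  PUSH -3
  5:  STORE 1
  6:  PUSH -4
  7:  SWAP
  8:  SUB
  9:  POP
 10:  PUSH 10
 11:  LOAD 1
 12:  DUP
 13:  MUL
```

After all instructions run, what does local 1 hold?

PUSH -2 → -2
PUSH -8 → -2 -8
POP     → -2
PUSH -3 → -2 -3
STORE 1 → -2
PUSH -4 → -2 -4
SWAP    → -4 -2
SUB     → -2
POP     → (empty)
PUSH 10 → 10
LOAD 1  → 10 -3
DUP     → 10 -3 -3
MUL     → 10 9

-3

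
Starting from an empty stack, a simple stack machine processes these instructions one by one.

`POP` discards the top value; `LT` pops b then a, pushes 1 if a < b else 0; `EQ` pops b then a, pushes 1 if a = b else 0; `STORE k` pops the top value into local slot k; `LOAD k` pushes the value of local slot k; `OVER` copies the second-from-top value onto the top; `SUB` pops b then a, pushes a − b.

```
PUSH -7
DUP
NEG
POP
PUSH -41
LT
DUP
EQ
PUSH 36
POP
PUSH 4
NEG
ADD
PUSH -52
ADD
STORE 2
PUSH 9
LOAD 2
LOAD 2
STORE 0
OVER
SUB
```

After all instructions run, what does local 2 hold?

-55

PUSH -7  → [-7]
DUP      → [-7, -7]
NEG      → [-7, 7]
POP      → [-7]
PUSH -41 → [-7, -41]
LT       → [0]
DUP      → [0, 0]
EQ       → [1]
PUSH 36  → [1, 36]
POP      → [1]
PUSH 4   → [1, 4]
NEG      → [1, -4]
ADD      → [-3]
PUSH -52 → [-3, -52]
ADD      → [-55]
STORE 2  → []
PUSH 9   → [9]
LOAD 2   → [9, -55]
LOAD 2   → [9, -55, -55]
STORE 0  → [9, -55]
OVER     → [9, -55, 9]
SUB      → [9, -64]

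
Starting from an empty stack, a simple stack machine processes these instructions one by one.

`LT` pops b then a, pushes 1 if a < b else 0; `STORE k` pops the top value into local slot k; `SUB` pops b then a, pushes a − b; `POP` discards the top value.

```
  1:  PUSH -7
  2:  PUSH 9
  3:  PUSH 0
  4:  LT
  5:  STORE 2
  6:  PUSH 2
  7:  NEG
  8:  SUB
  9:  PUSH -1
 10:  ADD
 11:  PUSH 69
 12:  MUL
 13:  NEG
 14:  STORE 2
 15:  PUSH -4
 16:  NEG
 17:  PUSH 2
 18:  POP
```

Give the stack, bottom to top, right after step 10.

[-6]

PUSH -7 : [-7]
PUSH 9  : [-7, 9]
PUSH 0  : [-7, 9, 0]
LT      : [-7, 0]
STORE 2 : [-7]
PUSH 2  : [-7, 2]
NEG     : [-7, -2]
SUB     : [-5]
PUSH -1 : [-5, -1]
ADD     : [-6]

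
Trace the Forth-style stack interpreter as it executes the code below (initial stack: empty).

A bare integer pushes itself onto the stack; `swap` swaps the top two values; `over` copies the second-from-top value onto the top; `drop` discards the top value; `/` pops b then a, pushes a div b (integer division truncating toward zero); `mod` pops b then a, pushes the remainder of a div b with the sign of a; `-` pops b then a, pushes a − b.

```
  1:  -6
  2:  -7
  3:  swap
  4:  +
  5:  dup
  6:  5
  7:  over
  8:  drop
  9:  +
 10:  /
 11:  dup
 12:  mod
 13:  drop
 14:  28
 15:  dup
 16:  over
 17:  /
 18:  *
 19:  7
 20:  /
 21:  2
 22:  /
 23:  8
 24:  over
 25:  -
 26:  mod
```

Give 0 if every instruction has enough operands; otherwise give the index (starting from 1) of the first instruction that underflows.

-6    [-6]
-7    [-6, -7]
swap  [-7, -6]
+     [-13]
dup   [-13, -13]
5     [-13, -13, 5]
over  [-13, -13, 5, -13]
drop  [-13, -13, 5]
+     [-13, -8]
/     [1]
dup   [1, 1]
mod   [0]
drop  []
28    [28]
dup   [28, 28]
over  [28, 28, 28]
/     [28, 1]
*     [28]
7     [28, 7]
/     [4]
2     [4, 2]
/     [2]
8     [2, 8]
over  [2, 8, 2]
-     [2, 6]
mod   [2]

0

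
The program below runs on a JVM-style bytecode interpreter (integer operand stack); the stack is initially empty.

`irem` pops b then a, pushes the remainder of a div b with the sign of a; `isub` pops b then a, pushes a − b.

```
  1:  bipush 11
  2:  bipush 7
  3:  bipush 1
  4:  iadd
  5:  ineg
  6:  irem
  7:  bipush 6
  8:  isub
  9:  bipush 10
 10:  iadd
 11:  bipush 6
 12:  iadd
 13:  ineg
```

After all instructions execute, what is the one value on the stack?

-13

bipush 11 : [11]
bipush 7  : [11, 7]
bipush 1  : [11, 7, 1]
iadd      : [11, 8]
ineg      : [11, -8]
irem      : [3]
bipush 6  : [3, 6]
isub      : [-3]
bipush 10 : [-3, 10]
iadd      : [7]
bipush 6  : [7, 6]
iadd      : [13]
ineg      : [-13]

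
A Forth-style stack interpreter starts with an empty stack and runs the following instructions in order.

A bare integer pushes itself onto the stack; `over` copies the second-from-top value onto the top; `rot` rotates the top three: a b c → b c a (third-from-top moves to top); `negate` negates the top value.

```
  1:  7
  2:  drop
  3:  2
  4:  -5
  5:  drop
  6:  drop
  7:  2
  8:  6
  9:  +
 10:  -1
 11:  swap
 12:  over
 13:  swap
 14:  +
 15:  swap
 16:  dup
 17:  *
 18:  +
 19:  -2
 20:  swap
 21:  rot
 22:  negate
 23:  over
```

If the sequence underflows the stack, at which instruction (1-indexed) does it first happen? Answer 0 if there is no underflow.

21

7     7
drop  (empty)
2     2
-5    2 -5
drop  2
drop  (empty)
2     2
6     2 6
+     8
-1    8 -1
swap  -1 8
over  -1 8 -1
swap  -1 -1 8
+     -1 7
swap  7 -1
dup   7 -1 -1
*     7 1
+     8
-2    8 -2
swap  -2 8
rot  — needs 3 operands, stack has 2 → underflow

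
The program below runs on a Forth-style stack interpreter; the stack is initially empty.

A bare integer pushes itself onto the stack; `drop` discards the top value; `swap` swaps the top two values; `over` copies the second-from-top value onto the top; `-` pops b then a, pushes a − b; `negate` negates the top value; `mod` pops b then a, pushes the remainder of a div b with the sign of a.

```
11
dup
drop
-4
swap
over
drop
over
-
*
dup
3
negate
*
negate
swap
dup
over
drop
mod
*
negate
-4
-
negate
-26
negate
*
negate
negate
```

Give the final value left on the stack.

-104

11     : 11
dup    : 11 11
drop   : 11
-4     : 11 -4
swap   : -4 11
over   : -4 11 -4
drop   : -4 11
over   : -4 11 -4
-      : -4 15
*      : -60
dup    : -60 -60
3      : -60 -60 3
negate : -60 -60 -3
*      : -60 180
negate : -60 -180
swap   : -180 -60
dup    : -180 -60 -60
over   : -180 -60 -60 -60
drop   : -180 -60 -60
mod    : -180 0
*      : 0
negate : 0
-4     : 0 -4
-      : 4
negate : -4
-26    : -4 -26
negate : -4 26
*      : -104
negate : 104
negate : -104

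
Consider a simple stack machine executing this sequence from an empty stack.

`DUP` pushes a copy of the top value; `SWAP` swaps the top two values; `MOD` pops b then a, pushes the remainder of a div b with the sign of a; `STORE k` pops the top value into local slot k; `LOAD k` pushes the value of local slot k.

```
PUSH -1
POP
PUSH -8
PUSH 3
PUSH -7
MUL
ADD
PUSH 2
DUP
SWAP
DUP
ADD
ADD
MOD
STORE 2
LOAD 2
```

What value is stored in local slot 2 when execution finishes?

PUSH -1  [-1]
POP      []
PUSH -8  [-8]
PUSH 3   [-8, 3]
PUSH -7  [-8, 3, -7]
MUL      [-8, -21]
ADD      [-29]
PUSH 2   [-29, 2]
DUP      [-29, 2, 2]
SWAP     [-29, 2, 2]
DUP      [-29, 2, 2, 2]
ADD      [-29, 2, 4]
ADD      [-29, 6]
MOD      [-5]
STORE 2  []
LOAD 2   [-5]

-5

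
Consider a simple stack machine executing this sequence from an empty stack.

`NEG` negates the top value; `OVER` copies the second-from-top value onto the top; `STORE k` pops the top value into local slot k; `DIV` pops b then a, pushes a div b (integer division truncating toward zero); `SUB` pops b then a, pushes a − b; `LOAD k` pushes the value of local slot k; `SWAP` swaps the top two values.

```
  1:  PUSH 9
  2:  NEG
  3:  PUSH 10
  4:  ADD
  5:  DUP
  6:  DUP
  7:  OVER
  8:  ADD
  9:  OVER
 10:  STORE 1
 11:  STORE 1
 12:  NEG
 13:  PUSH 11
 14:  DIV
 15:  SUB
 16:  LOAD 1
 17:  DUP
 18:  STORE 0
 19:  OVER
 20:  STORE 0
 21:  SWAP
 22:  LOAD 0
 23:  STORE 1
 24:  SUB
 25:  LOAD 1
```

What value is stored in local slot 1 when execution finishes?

1

PUSH 9  : 9
NEG     : -9
PUSH 10 : -9 10
ADD     : 1
DUP     : 1 1
DUP     : 1 1 1
OVER    : 1 1 1 1
ADD     : 1 1 2
OVER    : 1 1 2 1
STORE 1 : 1 1 2
STORE 1 : 1 1
NEG     : 1 -1
PUSH 11 : 1 -1 11
DIV     : 1 0
SUB     : 1
LOAD 1  : 1 2
DUP     : 1 2 2
STORE 0 : 1 2
OVER    : 1 2 1
STORE 0 : 1 2
SWAP    : 2 1
LOAD 0  : 2 1 1
STORE 1 : 2 1
SUB     : 1
LOAD 1  : 1 1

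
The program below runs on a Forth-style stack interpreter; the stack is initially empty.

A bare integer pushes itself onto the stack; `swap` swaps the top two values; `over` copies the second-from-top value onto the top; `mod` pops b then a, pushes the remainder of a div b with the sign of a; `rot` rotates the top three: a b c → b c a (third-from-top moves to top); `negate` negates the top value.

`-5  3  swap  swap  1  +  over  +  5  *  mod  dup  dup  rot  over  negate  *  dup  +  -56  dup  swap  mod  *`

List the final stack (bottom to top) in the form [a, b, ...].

-5     -> -5
3      -> -5 3
swap   -> 3 -5
swap   -> -5 3
1      -> -5 3 1
+      -> -5 4
over   -> -5 4 -5
+      -> -5 -1
5      -> -5 -1 5
*      -> -5 -5
mod    -> 0
dup    -> 0 0
dup    -> 0 0 0
rot    -> 0 0 0
over   -> 0 0 0 0
negate -> 0 0 0 0
*      -> 0 0 0
dup    -> 0 0 0 0
+      -> 0 0 0
-56    -> 0 0 0 -56
dup    -> 0 0 0 -56 -56
swap   -> 0 0 0 -56 -56
mod    -> 0 0 0 0
*      -> 0 0 0

[0, 0, 0]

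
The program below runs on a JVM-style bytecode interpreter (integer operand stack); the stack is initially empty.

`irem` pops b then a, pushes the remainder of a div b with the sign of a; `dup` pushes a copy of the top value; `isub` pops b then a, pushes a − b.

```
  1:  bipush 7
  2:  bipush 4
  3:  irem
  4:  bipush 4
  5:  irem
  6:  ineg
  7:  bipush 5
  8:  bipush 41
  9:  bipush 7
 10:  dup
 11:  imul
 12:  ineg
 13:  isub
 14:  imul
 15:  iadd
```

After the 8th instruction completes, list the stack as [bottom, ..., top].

bipush 7  : 7
bipush 4  : 7 4
irem      : 3
bipush 4  : 3 4
irem      : 3
ineg      : -3
bipush 5  : -3 5
bipush 41 : -3 5 41

[-3, 5, 41]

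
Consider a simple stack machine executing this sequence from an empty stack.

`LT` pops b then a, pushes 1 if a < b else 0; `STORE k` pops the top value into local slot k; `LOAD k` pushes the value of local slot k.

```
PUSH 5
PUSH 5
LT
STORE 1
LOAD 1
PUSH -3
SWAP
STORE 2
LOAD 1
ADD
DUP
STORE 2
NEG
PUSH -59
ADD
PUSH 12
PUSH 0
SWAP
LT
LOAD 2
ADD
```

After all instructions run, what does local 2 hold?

-3

PUSH 5   → 5
PUSH 5   → 5 5
LT       → 0
STORE 1  → (empty)
LOAD 1   → 0
PUSH -3  → 0 -3
SWAP     → -3 0
STORE 2  → -3
LOAD 1   → -3 0
ADD      → -3
DUP      → -3 -3
STORE 2  → -3
NEG      → 3
PUSH -59 → 3 -59
ADD      → -56
PUSH 12  → -56 12
PUSH 0   → -56 12 0
SWAP     → -56 0 12
LT       → -56 1
LOAD 2   → -56 1 -3
ADD      → -56 -2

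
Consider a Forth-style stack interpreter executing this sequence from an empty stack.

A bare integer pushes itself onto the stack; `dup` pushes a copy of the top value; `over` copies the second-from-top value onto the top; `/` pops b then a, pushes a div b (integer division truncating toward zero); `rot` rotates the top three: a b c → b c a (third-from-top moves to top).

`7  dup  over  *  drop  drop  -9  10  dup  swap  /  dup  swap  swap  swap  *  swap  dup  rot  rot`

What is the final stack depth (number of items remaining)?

7    : 7
dup  : 7 7
over : 7 7 7
*    : 7 49
drop : 7
drop : (empty)
-9   : -9
10   : -9 10
dup  : -9 10 10
swap : -9 10 10
/    : -9 1
dup  : -9 1 1
swap : -9 1 1
swap : -9 1 1
swap : -9 1 1
*    : -9 1
swap : 1 -9
dup  : 1 -9 -9
rot  : -9 -9 1
rot  : -9 1 -9

3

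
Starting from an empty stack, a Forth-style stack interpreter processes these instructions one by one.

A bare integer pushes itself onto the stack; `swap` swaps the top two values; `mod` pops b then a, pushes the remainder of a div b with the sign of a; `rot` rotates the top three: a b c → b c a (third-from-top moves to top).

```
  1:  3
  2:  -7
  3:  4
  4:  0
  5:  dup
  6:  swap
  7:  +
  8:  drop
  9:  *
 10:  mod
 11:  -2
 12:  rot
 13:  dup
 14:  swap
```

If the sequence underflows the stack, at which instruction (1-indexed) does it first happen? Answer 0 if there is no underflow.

3    : 3
-7   : 3 -7
4    : 3 -7 4
0    : 3 -7 4 0
dup  : 3 -7 4 0 0
swap : 3 -7 4 0 0
+    : 3 -7 4 0
drop : 3 -7 4
*    : 3 -28
mod  : 3
-2   : 3 -2
rot  — needs 3 operands, stack has 2 → underflow

12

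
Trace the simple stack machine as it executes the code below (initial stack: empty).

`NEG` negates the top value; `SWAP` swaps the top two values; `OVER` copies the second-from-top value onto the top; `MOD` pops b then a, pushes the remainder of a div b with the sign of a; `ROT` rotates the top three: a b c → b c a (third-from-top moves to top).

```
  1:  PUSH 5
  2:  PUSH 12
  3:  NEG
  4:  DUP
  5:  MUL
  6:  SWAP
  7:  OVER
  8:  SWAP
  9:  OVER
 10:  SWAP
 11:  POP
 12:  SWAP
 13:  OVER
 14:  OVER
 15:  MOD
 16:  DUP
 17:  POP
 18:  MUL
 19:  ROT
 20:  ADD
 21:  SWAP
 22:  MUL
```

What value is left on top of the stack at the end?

20736

PUSH 5  : 5
PUSH 12 : 5 12
NEG     : 5 -12
DUP     : 5 -12 -12
MUL     : 5 144
SWAP    : 144 5
OVER    : 144 5 144
SWAP    : 144 144 5
OVER    : 144 144 5 144
SWAP    : 144 144 144 5
POP     : 144 144 144
SWAP    : 144 144 144
OVER    : 144 144 144 144
OVER    : 144 144 144 144 144
MOD     : 144 144 144 0
DUP     : 144 144 144 0 0
POP     : 144 144 144 0
MUL     : 144 144 0
ROT     : 144 0 144
ADD     : 144 144
SWAP    : 144 144
MUL     : 20736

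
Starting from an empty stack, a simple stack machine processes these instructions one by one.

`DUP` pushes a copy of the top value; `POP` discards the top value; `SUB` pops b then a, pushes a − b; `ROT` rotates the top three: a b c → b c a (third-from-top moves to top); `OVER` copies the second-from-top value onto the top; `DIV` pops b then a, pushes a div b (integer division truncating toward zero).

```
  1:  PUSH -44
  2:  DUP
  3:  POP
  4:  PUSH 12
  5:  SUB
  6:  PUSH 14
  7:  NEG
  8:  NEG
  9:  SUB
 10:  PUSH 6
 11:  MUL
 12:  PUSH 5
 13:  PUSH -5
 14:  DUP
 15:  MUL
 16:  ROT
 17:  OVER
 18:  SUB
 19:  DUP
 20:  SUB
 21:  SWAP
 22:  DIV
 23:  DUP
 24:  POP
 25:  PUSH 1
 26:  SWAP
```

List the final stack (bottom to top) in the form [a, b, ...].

[5, 1, 0]

PUSH -44 → [-44]
DUP      → [-44, -44]
POP      → [-44]
PUSH 12  → [-44, 12]
SUB      → [-56]
PUSH 14  → [-56, 14]
NEG      → [-56, -14]
NEG      → [-56, 14]
SUB      → [-70]
PUSH 6   → [-70, 6]
MUL      → [-420]
PUSH 5   → [-420, 5]
PUSH -5  → [-420, 5, -5]
DUP      → [-420, 5, -5, -5]
MUL      → [-420, 5, 25]
ROT      → [5, 25, -420]
OVER     → [5, 25, -420, 25]
SUB      → [5, 25, -445]
DUP      → [5, 25, -445, -445]
SUB      → [5, 25, 0]
SWAP     → [5, 0, 25]
DIV      → [5, 0]
DUP      → [5, 0, 0]
POP      → [5, 0]
PUSH 1   → [5, 0, 1]
SWAP     → [5, 1, 0]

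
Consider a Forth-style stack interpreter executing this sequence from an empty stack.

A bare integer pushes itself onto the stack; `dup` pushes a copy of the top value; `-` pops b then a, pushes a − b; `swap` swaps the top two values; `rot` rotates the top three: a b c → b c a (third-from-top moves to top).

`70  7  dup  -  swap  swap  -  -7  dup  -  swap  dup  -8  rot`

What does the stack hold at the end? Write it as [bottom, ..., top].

[0, 70, -8, 70]

70   : [70]
7    : [70, 7]
dup  : [70, 7, 7]
-    : [70, 0]
swap : [0, 70]
swap : [70, 0]
-    : [70]
-7   : [70, -7]
dup  : [70, -7, -7]
-    : [70, 0]
swap : [0, 70]
dup  : [0, 70, 70]
-8   : [0, 70, 70, -8]
rot  : [0, 70, -8, 70]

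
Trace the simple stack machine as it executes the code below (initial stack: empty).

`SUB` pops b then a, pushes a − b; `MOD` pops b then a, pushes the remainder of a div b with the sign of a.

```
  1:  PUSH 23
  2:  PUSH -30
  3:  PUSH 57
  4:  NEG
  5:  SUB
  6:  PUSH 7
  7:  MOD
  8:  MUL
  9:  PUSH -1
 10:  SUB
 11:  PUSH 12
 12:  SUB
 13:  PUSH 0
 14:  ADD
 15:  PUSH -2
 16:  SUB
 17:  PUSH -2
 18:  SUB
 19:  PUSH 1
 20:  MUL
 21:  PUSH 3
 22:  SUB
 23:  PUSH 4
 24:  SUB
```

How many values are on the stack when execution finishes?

PUSH 23  → [23]
PUSH -30 → [23, -30]
PUSH 57  → [23, -30, 57]
NEG      → [23, -30, -57]
SUB      → [23, 27]
PUSH 7   → [23, 27, 7]
MOD      → [23, 6]
MUL      → [138]
PUSH -1  → [138, -1]
SUB      → [139]
PUSH 12  → [139, 12]
SUB      → [127]
PUSH 0   → [127, 0]
ADD      → [127]
PUSH -2  → [127, -2]
SUB      → [129]
PUSH -2  → [129, -2]
SUB      → [131]
PUSH 1   → [131, 1]
MUL      → [131]
PUSH 3   → [131, 3]
SUB      → [128]
PUSH 4   → [128, 4]
SUB      → [124]

1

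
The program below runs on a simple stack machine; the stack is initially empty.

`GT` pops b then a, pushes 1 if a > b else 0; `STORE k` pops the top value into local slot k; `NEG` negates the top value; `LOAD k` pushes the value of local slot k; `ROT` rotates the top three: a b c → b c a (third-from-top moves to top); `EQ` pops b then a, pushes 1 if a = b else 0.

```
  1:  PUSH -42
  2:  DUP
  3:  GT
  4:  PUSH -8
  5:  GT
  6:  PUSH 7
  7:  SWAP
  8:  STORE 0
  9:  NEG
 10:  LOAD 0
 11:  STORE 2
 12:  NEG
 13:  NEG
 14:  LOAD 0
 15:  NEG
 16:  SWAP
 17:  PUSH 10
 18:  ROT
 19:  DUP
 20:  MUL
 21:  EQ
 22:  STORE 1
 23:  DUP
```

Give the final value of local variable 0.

PUSH -42  [-42]
DUP       [-42, -42]
GT        [0]
PUSH -8   [0, -8]
GT        [1]
PUSH 7    [1, 7]
SWAP      [7, 1]
STORE 0   [7]
NEG       [-7]
LOAD 0    [-7, 1]
STORE 2   [-7]
NEG       [7]
NEG       [-7]
LOAD 0    [-7, 1]
NEG       [-7, -1]
SWAP      [-1, -7]
PUSH 10   [-1, -7, 10]
ROT       [-7, 10, -1]
DUP       [-7, 10, -1, -1]
MUL       [-7, 10, 1]
EQ        [-7, 0]
STORE 1   [-7]
DUP       [-7, -7]

1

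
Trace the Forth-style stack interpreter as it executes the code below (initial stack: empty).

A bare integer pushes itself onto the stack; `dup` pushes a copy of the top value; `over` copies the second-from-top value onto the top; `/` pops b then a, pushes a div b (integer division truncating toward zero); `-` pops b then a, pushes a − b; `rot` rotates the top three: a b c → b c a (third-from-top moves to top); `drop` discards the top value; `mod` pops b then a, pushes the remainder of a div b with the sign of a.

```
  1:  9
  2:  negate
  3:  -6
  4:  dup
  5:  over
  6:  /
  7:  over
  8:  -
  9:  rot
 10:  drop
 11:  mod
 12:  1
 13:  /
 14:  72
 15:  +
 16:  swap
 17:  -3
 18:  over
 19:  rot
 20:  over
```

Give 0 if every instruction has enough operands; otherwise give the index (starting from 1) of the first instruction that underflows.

16

9      → [9]
negate → [-9]
-6     → [-9, -6]
dup    → [-9, -6, -6]
over   → [-9, -6, -6, -6]
/      → [-9, -6, 1]
over   → [-9, -6, 1, -6]
-      → [-9, -6, 7]
rot    → [-6, 7, -9]
drop   → [-6, 7]
mod    → [-6]
1      → [-6, 1]
/      → [-6]
72     → [-6, 72]
+      → [66]
swap  — needs 2 operands, stack has 1 → underflow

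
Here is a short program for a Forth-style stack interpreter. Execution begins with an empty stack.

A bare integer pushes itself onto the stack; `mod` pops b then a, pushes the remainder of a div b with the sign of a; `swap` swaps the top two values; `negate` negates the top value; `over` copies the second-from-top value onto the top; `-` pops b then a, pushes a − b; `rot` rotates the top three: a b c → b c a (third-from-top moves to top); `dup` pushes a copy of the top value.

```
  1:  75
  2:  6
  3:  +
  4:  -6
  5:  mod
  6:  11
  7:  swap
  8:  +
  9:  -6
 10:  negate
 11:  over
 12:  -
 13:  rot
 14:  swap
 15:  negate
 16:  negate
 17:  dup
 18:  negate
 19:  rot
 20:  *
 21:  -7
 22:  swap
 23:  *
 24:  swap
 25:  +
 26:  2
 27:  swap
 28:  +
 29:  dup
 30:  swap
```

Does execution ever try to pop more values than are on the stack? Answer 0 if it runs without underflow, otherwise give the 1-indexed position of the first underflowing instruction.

75     : 75
6      : 75 6
+      : 81
-6     : 81 -6
mod    : 3
11     : 3 11
swap   : 11 3
+      : 14
-6     : 14 -6
negate : 14 6
over   : 14 6 14
-      : 14 -8
rot  — needs 3 operands, stack has 2 → underflow

13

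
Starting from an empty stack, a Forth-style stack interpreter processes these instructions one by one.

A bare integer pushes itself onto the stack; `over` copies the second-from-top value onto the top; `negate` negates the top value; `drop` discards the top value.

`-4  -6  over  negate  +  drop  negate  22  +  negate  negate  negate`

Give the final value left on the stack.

-4     -> [-4]
-6     -> [-4, -6]
over   -> [-4, -6, -4]
negate -> [-4, -6, 4]
+      -> [-4, -2]
drop   -> [-4]
negate -> [4]
22     -> [4, 22]
+      -> [26]
negate -> [-26]
negate -> [26]
negate -> [-26]

-26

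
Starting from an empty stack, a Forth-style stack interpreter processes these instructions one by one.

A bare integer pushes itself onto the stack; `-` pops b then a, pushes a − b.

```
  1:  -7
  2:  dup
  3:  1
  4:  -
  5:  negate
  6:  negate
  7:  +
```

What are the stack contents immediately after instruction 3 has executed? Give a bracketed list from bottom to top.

-7  → -7
dup → -7 -7
1   → -7 -7 1

[-7, -7, 1]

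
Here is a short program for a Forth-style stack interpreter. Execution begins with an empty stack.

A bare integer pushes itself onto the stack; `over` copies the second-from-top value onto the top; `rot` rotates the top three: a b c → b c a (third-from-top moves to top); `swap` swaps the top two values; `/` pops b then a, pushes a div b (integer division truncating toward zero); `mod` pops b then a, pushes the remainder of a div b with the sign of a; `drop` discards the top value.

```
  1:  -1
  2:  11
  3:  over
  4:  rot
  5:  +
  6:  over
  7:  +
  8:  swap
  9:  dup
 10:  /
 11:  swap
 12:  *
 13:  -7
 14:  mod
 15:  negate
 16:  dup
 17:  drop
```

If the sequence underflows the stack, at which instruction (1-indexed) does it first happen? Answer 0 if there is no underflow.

0

-1      -1
11      -1 11
over    -1 11 -1
rot     11 -1 -1
+       11 -2
over    11 -2 11
+       11 9
swap    9 11
dup     9 11 11
/       9 1
swap    1 9
*       9
-7      9 -7
mod     2
negate  -2
dup     -2 -2
drop    -2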